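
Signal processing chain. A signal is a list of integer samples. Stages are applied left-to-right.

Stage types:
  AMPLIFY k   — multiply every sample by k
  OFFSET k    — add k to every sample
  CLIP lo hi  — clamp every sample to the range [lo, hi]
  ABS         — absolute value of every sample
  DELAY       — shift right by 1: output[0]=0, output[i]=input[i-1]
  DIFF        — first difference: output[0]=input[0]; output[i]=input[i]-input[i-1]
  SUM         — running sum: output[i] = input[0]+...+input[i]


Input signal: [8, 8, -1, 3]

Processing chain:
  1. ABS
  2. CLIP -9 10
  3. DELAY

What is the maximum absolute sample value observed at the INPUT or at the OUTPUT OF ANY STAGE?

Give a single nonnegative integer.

Answer: 8

Derivation:
Input: [8, 8, -1, 3] (max |s|=8)
Stage 1 (ABS): |8|=8, |8|=8, |-1|=1, |3|=3 -> [8, 8, 1, 3] (max |s|=8)
Stage 2 (CLIP -9 10): clip(8,-9,10)=8, clip(8,-9,10)=8, clip(1,-9,10)=1, clip(3,-9,10)=3 -> [8, 8, 1, 3] (max |s|=8)
Stage 3 (DELAY): [0, 8, 8, 1] = [0, 8, 8, 1] -> [0, 8, 8, 1] (max |s|=8)
Overall max amplitude: 8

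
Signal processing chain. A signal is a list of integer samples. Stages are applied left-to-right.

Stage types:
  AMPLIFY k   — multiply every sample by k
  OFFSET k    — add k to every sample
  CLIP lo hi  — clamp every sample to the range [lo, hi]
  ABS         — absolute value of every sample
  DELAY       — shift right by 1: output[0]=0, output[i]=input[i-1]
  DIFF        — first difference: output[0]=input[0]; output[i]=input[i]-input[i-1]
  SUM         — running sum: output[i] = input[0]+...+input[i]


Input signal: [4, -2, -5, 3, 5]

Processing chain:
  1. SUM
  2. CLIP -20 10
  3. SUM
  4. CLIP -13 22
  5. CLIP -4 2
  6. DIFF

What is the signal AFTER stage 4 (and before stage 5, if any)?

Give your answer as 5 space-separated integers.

Input: [4, -2, -5, 3, 5]
Stage 1 (SUM): sum[0..0]=4, sum[0..1]=2, sum[0..2]=-3, sum[0..3]=0, sum[0..4]=5 -> [4, 2, -3, 0, 5]
Stage 2 (CLIP -20 10): clip(4,-20,10)=4, clip(2,-20,10)=2, clip(-3,-20,10)=-3, clip(0,-20,10)=0, clip(5,-20,10)=5 -> [4, 2, -3, 0, 5]
Stage 3 (SUM): sum[0..0]=4, sum[0..1]=6, sum[0..2]=3, sum[0..3]=3, sum[0..4]=8 -> [4, 6, 3, 3, 8]
Stage 4 (CLIP -13 22): clip(4,-13,22)=4, clip(6,-13,22)=6, clip(3,-13,22)=3, clip(3,-13,22)=3, clip(8,-13,22)=8 -> [4, 6, 3, 3, 8]

Answer: 4 6 3 3 8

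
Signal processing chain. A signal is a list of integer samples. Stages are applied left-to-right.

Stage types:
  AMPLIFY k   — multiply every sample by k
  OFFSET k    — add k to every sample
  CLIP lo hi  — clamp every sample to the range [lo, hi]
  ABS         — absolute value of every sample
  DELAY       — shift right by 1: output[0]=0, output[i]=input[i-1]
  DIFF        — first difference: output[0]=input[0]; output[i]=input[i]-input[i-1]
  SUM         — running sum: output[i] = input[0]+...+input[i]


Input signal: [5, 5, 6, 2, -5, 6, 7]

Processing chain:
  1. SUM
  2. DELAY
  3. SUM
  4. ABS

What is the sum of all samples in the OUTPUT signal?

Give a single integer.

Answer: 243

Derivation:
Input: [5, 5, 6, 2, -5, 6, 7]
Stage 1 (SUM): sum[0..0]=5, sum[0..1]=10, sum[0..2]=16, sum[0..3]=18, sum[0..4]=13, sum[0..5]=19, sum[0..6]=26 -> [5, 10, 16, 18, 13, 19, 26]
Stage 2 (DELAY): [0, 5, 10, 16, 18, 13, 19] = [0, 5, 10, 16, 18, 13, 19] -> [0, 5, 10, 16, 18, 13, 19]
Stage 3 (SUM): sum[0..0]=0, sum[0..1]=5, sum[0..2]=15, sum[0..3]=31, sum[0..4]=49, sum[0..5]=62, sum[0..6]=81 -> [0, 5, 15, 31, 49, 62, 81]
Stage 4 (ABS): |0|=0, |5|=5, |15|=15, |31|=31, |49|=49, |62|=62, |81|=81 -> [0, 5, 15, 31, 49, 62, 81]
Output sum: 243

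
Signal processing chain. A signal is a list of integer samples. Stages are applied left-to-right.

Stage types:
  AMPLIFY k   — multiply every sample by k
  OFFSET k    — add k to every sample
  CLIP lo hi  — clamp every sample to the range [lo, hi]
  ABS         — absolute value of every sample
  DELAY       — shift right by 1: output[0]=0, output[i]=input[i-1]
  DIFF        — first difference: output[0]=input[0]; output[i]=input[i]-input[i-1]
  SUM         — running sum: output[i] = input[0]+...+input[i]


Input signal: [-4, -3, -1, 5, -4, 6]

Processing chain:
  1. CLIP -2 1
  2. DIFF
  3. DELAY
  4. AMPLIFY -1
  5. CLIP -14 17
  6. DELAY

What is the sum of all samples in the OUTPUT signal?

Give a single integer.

Answer: -1

Derivation:
Input: [-4, -3, -1, 5, -4, 6]
Stage 1 (CLIP -2 1): clip(-4,-2,1)=-2, clip(-3,-2,1)=-2, clip(-1,-2,1)=-1, clip(5,-2,1)=1, clip(-4,-2,1)=-2, clip(6,-2,1)=1 -> [-2, -2, -1, 1, -2, 1]
Stage 2 (DIFF): s[0]=-2, -2--2=0, -1--2=1, 1--1=2, -2-1=-3, 1--2=3 -> [-2, 0, 1, 2, -3, 3]
Stage 3 (DELAY): [0, -2, 0, 1, 2, -3] = [0, -2, 0, 1, 2, -3] -> [0, -2, 0, 1, 2, -3]
Stage 4 (AMPLIFY -1): 0*-1=0, -2*-1=2, 0*-1=0, 1*-1=-1, 2*-1=-2, -3*-1=3 -> [0, 2, 0, -1, -2, 3]
Stage 5 (CLIP -14 17): clip(0,-14,17)=0, clip(2,-14,17)=2, clip(0,-14,17)=0, clip(-1,-14,17)=-1, clip(-2,-14,17)=-2, clip(3,-14,17)=3 -> [0, 2, 0, -1, -2, 3]
Stage 6 (DELAY): [0, 0, 2, 0, -1, -2] = [0, 0, 2, 0, -1, -2] -> [0, 0, 2, 0, -1, -2]
Output sum: -1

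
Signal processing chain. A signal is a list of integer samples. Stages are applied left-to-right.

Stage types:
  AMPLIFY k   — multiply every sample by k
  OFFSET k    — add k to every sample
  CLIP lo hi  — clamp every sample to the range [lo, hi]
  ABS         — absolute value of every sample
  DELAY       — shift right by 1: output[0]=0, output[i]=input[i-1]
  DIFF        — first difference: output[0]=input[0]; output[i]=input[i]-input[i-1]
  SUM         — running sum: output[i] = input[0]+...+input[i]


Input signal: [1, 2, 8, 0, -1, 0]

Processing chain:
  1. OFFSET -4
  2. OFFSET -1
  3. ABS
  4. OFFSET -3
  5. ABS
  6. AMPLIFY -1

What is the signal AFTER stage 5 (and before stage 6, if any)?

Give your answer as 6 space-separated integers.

Answer: 1 0 0 2 3 2

Derivation:
Input: [1, 2, 8, 0, -1, 0]
Stage 1 (OFFSET -4): 1+-4=-3, 2+-4=-2, 8+-4=4, 0+-4=-4, -1+-4=-5, 0+-4=-4 -> [-3, -2, 4, -4, -5, -4]
Stage 2 (OFFSET -1): -3+-1=-4, -2+-1=-3, 4+-1=3, -4+-1=-5, -5+-1=-6, -4+-1=-5 -> [-4, -3, 3, -5, -6, -5]
Stage 3 (ABS): |-4|=4, |-3|=3, |3|=3, |-5|=5, |-6|=6, |-5|=5 -> [4, 3, 3, 5, 6, 5]
Stage 4 (OFFSET -3): 4+-3=1, 3+-3=0, 3+-3=0, 5+-3=2, 6+-3=3, 5+-3=2 -> [1, 0, 0, 2, 3, 2]
Stage 5 (ABS): |1|=1, |0|=0, |0|=0, |2|=2, |3|=3, |2|=2 -> [1, 0, 0, 2, 3, 2]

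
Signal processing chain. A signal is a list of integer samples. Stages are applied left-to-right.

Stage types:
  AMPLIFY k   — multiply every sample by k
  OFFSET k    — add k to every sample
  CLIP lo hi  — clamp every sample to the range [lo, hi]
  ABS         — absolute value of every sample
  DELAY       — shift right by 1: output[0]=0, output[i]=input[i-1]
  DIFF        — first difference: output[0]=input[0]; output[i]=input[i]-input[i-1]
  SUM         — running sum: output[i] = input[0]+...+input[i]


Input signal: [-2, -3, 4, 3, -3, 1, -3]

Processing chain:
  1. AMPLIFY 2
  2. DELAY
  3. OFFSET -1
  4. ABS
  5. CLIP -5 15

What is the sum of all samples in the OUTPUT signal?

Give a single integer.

Input: [-2, -3, 4, 3, -3, 1, -3]
Stage 1 (AMPLIFY 2): -2*2=-4, -3*2=-6, 4*2=8, 3*2=6, -3*2=-6, 1*2=2, -3*2=-6 -> [-4, -6, 8, 6, -6, 2, -6]
Stage 2 (DELAY): [0, -4, -6, 8, 6, -6, 2] = [0, -4, -6, 8, 6, -6, 2] -> [0, -4, -6, 8, 6, -6, 2]
Stage 3 (OFFSET -1): 0+-1=-1, -4+-1=-5, -6+-1=-7, 8+-1=7, 6+-1=5, -6+-1=-7, 2+-1=1 -> [-1, -5, -7, 7, 5, -7, 1]
Stage 4 (ABS): |-1|=1, |-5|=5, |-7|=7, |7|=7, |5|=5, |-7|=7, |1|=1 -> [1, 5, 7, 7, 5, 7, 1]
Stage 5 (CLIP -5 15): clip(1,-5,15)=1, clip(5,-5,15)=5, clip(7,-5,15)=7, clip(7,-5,15)=7, clip(5,-5,15)=5, clip(7,-5,15)=7, clip(1,-5,15)=1 -> [1, 5, 7, 7, 5, 7, 1]
Output sum: 33

Answer: 33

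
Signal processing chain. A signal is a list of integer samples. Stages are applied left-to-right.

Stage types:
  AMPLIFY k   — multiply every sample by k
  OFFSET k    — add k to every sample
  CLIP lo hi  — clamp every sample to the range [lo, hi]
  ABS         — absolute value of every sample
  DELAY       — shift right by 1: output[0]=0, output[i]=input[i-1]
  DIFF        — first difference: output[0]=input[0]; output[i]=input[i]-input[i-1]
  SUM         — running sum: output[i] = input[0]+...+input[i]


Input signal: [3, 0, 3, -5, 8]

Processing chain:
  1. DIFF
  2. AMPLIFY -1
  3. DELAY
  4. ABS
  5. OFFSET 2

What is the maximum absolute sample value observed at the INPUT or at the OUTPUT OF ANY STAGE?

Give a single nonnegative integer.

Answer: 13

Derivation:
Input: [3, 0, 3, -5, 8] (max |s|=8)
Stage 1 (DIFF): s[0]=3, 0-3=-3, 3-0=3, -5-3=-8, 8--5=13 -> [3, -3, 3, -8, 13] (max |s|=13)
Stage 2 (AMPLIFY -1): 3*-1=-3, -3*-1=3, 3*-1=-3, -8*-1=8, 13*-1=-13 -> [-3, 3, -3, 8, -13] (max |s|=13)
Stage 3 (DELAY): [0, -3, 3, -3, 8] = [0, -3, 3, -3, 8] -> [0, -3, 3, -3, 8] (max |s|=8)
Stage 4 (ABS): |0|=0, |-3|=3, |3|=3, |-3|=3, |8|=8 -> [0, 3, 3, 3, 8] (max |s|=8)
Stage 5 (OFFSET 2): 0+2=2, 3+2=5, 3+2=5, 3+2=5, 8+2=10 -> [2, 5, 5, 5, 10] (max |s|=10)
Overall max amplitude: 13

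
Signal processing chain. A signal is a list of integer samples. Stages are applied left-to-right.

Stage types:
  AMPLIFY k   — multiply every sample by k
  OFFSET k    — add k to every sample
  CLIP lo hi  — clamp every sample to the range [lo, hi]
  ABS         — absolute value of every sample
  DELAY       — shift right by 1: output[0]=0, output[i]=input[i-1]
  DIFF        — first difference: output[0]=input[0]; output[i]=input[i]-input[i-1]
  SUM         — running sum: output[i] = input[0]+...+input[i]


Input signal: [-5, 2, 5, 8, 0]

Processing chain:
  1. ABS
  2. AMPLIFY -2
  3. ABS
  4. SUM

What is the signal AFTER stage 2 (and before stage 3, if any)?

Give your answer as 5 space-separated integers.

Input: [-5, 2, 5, 8, 0]
Stage 1 (ABS): |-5|=5, |2|=2, |5|=5, |8|=8, |0|=0 -> [5, 2, 5, 8, 0]
Stage 2 (AMPLIFY -2): 5*-2=-10, 2*-2=-4, 5*-2=-10, 8*-2=-16, 0*-2=0 -> [-10, -4, -10, -16, 0]

Answer: -10 -4 -10 -16 0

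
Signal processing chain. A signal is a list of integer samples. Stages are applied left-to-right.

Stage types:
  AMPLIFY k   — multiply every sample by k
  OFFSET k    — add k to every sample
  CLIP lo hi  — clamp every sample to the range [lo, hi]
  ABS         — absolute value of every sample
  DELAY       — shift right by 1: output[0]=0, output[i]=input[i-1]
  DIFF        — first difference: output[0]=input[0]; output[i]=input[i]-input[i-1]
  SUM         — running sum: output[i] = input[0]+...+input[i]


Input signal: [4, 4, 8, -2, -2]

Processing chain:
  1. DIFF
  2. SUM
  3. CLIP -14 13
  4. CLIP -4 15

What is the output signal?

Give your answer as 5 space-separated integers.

Input: [4, 4, 8, -2, -2]
Stage 1 (DIFF): s[0]=4, 4-4=0, 8-4=4, -2-8=-10, -2--2=0 -> [4, 0, 4, -10, 0]
Stage 2 (SUM): sum[0..0]=4, sum[0..1]=4, sum[0..2]=8, sum[0..3]=-2, sum[0..4]=-2 -> [4, 4, 8, -2, -2]
Stage 3 (CLIP -14 13): clip(4,-14,13)=4, clip(4,-14,13)=4, clip(8,-14,13)=8, clip(-2,-14,13)=-2, clip(-2,-14,13)=-2 -> [4, 4, 8, -2, -2]
Stage 4 (CLIP -4 15): clip(4,-4,15)=4, clip(4,-4,15)=4, clip(8,-4,15)=8, clip(-2,-4,15)=-2, clip(-2,-4,15)=-2 -> [4, 4, 8, -2, -2]

Answer: 4 4 8 -2 -2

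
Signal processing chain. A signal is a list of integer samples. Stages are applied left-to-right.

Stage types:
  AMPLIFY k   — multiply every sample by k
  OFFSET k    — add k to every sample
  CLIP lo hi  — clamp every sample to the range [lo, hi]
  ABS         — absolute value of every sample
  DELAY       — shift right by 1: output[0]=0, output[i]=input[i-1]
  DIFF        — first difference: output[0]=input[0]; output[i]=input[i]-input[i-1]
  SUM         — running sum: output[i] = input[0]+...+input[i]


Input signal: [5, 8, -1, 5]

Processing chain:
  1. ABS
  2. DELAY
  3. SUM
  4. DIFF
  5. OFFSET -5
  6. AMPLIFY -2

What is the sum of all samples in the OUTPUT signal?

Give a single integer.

Answer: 12

Derivation:
Input: [5, 8, -1, 5]
Stage 1 (ABS): |5|=5, |8|=8, |-1|=1, |5|=5 -> [5, 8, 1, 5]
Stage 2 (DELAY): [0, 5, 8, 1] = [0, 5, 8, 1] -> [0, 5, 8, 1]
Stage 3 (SUM): sum[0..0]=0, sum[0..1]=5, sum[0..2]=13, sum[0..3]=14 -> [0, 5, 13, 14]
Stage 4 (DIFF): s[0]=0, 5-0=5, 13-5=8, 14-13=1 -> [0, 5, 8, 1]
Stage 5 (OFFSET -5): 0+-5=-5, 5+-5=0, 8+-5=3, 1+-5=-4 -> [-5, 0, 3, -4]
Stage 6 (AMPLIFY -2): -5*-2=10, 0*-2=0, 3*-2=-6, -4*-2=8 -> [10, 0, -6, 8]
Output sum: 12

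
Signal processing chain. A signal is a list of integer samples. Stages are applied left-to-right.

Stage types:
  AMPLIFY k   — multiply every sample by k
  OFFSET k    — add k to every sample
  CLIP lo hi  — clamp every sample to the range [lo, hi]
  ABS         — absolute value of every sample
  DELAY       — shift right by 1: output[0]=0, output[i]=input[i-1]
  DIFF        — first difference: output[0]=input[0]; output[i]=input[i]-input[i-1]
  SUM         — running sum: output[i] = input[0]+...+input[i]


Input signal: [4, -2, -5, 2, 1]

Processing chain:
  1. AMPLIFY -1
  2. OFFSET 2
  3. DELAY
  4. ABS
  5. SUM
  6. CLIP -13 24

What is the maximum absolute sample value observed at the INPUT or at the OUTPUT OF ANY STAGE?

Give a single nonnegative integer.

Answer: 13

Derivation:
Input: [4, -2, -5, 2, 1] (max |s|=5)
Stage 1 (AMPLIFY -1): 4*-1=-4, -2*-1=2, -5*-1=5, 2*-1=-2, 1*-1=-1 -> [-4, 2, 5, -2, -1] (max |s|=5)
Stage 2 (OFFSET 2): -4+2=-2, 2+2=4, 5+2=7, -2+2=0, -1+2=1 -> [-2, 4, 7, 0, 1] (max |s|=7)
Stage 3 (DELAY): [0, -2, 4, 7, 0] = [0, -2, 4, 7, 0] -> [0, -2, 4, 7, 0] (max |s|=7)
Stage 4 (ABS): |0|=0, |-2|=2, |4|=4, |7|=7, |0|=0 -> [0, 2, 4, 7, 0] (max |s|=7)
Stage 5 (SUM): sum[0..0]=0, sum[0..1]=2, sum[0..2]=6, sum[0..3]=13, sum[0..4]=13 -> [0, 2, 6, 13, 13] (max |s|=13)
Stage 6 (CLIP -13 24): clip(0,-13,24)=0, clip(2,-13,24)=2, clip(6,-13,24)=6, clip(13,-13,24)=13, clip(13,-13,24)=13 -> [0, 2, 6, 13, 13] (max |s|=13)
Overall max amplitude: 13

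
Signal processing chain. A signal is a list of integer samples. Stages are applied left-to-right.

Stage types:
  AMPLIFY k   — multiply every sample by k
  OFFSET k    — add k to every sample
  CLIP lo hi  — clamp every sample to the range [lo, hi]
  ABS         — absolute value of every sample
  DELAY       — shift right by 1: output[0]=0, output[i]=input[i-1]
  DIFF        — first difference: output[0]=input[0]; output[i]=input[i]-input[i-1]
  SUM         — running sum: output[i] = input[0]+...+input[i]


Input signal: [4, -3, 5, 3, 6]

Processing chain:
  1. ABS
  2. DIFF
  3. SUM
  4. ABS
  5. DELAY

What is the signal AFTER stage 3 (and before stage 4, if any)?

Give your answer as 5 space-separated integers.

Input: [4, -3, 5, 3, 6]
Stage 1 (ABS): |4|=4, |-3|=3, |5|=5, |3|=3, |6|=6 -> [4, 3, 5, 3, 6]
Stage 2 (DIFF): s[0]=4, 3-4=-1, 5-3=2, 3-5=-2, 6-3=3 -> [4, -1, 2, -2, 3]
Stage 3 (SUM): sum[0..0]=4, sum[0..1]=3, sum[0..2]=5, sum[0..3]=3, sum[0..4]=6 -> [4, 3, 5, 3, 6]

Answer: 4 3 5 3 6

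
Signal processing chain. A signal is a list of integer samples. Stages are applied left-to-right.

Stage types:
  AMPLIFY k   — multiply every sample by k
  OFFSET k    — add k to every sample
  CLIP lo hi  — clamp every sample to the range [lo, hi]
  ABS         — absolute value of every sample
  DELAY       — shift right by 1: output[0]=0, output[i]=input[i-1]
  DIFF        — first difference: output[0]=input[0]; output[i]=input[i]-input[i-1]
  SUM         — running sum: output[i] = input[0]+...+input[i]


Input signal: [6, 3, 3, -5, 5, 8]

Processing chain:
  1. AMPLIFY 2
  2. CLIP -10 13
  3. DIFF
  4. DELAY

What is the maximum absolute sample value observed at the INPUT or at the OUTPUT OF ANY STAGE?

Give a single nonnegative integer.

Answer: 20

Derivation:
Input: [6, 3, 3, -5, 5, 8] (max |s|=8)
Stage 1 (AMPLIFY 2): 6*2=12, 3*2=6, 3*2=6, -5*2=-10, 5*2=10, 8*2=16 -> [12, 6, 6, -10, 10, 16] (max |s|=16)
Stage 2 (CLIP -10 13): clip(12,-10,13)=12, clip(6,-10,13)=6, clip(6,-10,13)=6, clip(-10,-10,13)=-10, clip(10,-10,13)=10, clip(16,-10,13)=13 -> [12, 6, 6, -10, 10, 13] (max |s|=13)
Stage 3 (DIFF): s[0]=12, 6-12=-6, 6-6=0, -10-6=-16, 10--10=20, 13-10=3 -> [12, -6, 0, -16, 20, 3] (max |s|=20)
Stage 4 (DELAY): [0, 12, -6, 0, -16, 20] = [0, 12, -6, 0, -16, 20] -> [0, 12, -6, 0, -16, 20] (max |s|=20)
Overall max amplitude: 20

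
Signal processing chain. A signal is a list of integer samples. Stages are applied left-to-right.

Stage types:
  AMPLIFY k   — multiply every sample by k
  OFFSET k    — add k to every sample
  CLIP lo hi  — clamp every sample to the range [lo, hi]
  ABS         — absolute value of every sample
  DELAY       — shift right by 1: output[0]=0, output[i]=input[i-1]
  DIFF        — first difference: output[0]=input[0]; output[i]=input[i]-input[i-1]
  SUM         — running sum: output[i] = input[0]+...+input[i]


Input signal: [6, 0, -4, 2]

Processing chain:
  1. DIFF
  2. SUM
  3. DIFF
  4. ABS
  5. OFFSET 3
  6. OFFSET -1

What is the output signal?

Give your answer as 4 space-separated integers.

Answer: 8 8 6 8

Derivation:
Input: [6, 0, -4, 2]
Stage 1 (DIFF): s[0]=6, 0-6=-6, -4-0=-4, 2--4=6 -> [6, -6, -4, 6]
Stage 2 (SUM): sum[0..0]=6, sum[0..1]=0, sum[0..2]=-4, sum[0..3]=2 -> [6, 0, -4, 2]
Stage 3 (DIFF): s[0]=6, 0-6=-6, -4-0=-4, 2--4=6 -> [6, -6, -4, 6]
Stage 4 (ABS): |6|=6, |-6|=6, |-4|=4, |6|=6 -> [6, 6, 4, 6]
Stage 5 (OFFSET 3): 6+3=9, 6+3=9, 4+3=7, 6+3=9 -> [9, 9, 7, 9]
Stage 6 (OFFSET -1): 9+-1=8, 9+-1=8, 7+-1=6, 9+-1=8 -> [8, 8, 6, 8]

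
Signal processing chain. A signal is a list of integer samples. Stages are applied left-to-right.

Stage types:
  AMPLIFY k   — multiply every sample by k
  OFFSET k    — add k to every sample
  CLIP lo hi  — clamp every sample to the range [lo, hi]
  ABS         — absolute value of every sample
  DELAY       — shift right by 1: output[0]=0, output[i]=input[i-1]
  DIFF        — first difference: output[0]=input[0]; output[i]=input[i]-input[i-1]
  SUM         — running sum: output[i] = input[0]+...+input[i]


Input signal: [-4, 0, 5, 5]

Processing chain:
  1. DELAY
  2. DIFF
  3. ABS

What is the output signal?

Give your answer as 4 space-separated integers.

Input: [-4, 0, 5, 5]
Stage 1 (DELAY): [0, -4, 0, 5] = [0, -4, 0, 5] -> [0, -4, 0, 5]
Stage 2 (DIFF): s[0]=0, -4-0=-4, 0--4=4, 5-0=5 -> [0, -4, 4, 5]
Stage 3 (ABS): |0|=0, |-4|=4, |4|=4, |5|=5 -> [0, 4, 4, 5]

Answer: 0 4 4 5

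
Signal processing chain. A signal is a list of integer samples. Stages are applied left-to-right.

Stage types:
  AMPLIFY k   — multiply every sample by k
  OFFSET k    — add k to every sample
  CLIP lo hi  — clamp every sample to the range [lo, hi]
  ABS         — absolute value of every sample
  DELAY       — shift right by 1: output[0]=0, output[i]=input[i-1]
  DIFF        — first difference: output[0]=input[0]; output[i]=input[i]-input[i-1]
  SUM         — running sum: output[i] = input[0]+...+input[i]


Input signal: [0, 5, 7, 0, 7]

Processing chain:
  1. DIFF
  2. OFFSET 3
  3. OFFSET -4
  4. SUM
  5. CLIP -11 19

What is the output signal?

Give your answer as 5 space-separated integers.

Input: [0, 5, 7, 0, 7]
Stage 1 (DIFF): s[0]=0, 5-0=5, 7-5=2, 0-7=-7, 7-0=7 -> [0, 5, 2, -7, 7]
Stage 2 (OFFSET 3): 0+3=3, 5+3=8, 2+3=5, -7+3=-4, 7+3=10 -> [3, 8, 5, -4, 10]
Stage 3 (OFFSET -4): 3+-4=-1, 8+-4=4, 5+-4=1, -4+-4=-8, 10+-4=6 -> [-1, 4, 1, -8, 6]
Stage 4 (SUM): sum[0..0]=-1, sum[0..1]=3, sum[0..2]=4, sum[0..3]=-4, sum[0..4]=2 -> [-1, 3, 4, -4, 2]
Stage 5 (CLIP -11 19): clip(-1,-11,19)=-1, clip(3,-11,19)=3, clip(4,-11,19)=4, clip(-4,-11,19)=-4, clip(2,-11,19)=2 -> [-1, 3, 4, -4, 2]

Answer: -1 3 4 -4 2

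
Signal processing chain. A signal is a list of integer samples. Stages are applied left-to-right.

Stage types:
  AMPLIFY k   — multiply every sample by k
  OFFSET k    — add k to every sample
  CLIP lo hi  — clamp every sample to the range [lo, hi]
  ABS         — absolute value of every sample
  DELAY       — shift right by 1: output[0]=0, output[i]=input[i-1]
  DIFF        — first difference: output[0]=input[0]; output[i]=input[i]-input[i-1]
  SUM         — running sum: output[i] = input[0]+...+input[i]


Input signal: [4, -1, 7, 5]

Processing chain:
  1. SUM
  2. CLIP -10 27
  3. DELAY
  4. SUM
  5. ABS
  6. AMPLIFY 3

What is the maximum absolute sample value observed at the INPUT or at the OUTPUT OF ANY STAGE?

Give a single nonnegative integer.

Answer: 51

Derivation:
Input: [4, -1, 7, 5] (max |s|=7)
Stage 1 (SUM): sum[0..0]=4, sum[0..1]=3, sum[0..2]=10, sum[0..3]=15 -> [4, 3, 10, 15] (max |s|=15)
Stage 2 (CLIP -10 27): clip(4,-10,27)=4, clip(3,-10,27)=3, clip(10,-10,27)=10, clip(15,-10,27)=15 -> [4, 3, 10, 15] (max |s|=15)
Stage 3 (DELAY): [0, 4, 3, 10] = [0, 4, 3, 10] -> [0, 4, 3, 10] (max |s|=10)
Stage 4 (SUM): sum[0..0]=0, sum[0..1]=4, sum[0..2]=7, sum[0..3]=17 -> [0, 4, 7, 17] (max |s|=17)
Stage 5 (ABS): |0|=0, |4|=4, |7|=7, |17|=17 -> [0, 4, 7, 17] (max |s|=17)
Stage 6 (AMPLIFY 3): 0*3=0, 4*3=12, 7*3=21, 17*3=51 -> [0, 12, 21, 51] (max |s|=51)
Overall max amplitude: 51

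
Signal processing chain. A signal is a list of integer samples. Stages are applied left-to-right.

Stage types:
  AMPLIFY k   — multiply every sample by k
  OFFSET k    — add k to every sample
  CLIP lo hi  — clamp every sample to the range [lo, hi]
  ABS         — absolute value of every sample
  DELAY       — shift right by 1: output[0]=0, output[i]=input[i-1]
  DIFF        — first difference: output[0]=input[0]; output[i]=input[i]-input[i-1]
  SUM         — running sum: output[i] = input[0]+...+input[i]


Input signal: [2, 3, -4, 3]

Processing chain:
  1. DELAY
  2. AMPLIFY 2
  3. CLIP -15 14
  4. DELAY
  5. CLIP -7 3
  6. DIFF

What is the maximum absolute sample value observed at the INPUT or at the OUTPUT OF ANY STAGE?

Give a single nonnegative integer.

Answer: 8

Derivation:
Input: [2, 3, -4, 3] (max |s|=4)
Stage 1 (DELAY): [0, 2, 3, -4] = [0, 2, 3, -4] -> [0, 2, 3, -4] (max |s|=4)
Stage 2 (AMPLIFY 2): 0*2=0, 2*2=4, 3*2=6, -4*2=-8 -> [0, 4, 6, -8] (max |s|=8)
Stage 3 (CLIP -15 14): clip(0,-15,14)=0, clip(4,-15,14)=4, clip(6,-15,14)=6, clip(-8,-15,14)=-8 -> [0, 4, 6, -8] (max |s|=8)
Stage 4 (DELAY): [0, 0, 4, 6] = [0, 0, 4, 6] -> [0, 0, 4, 6] (max |s|=6)
Stage 5 (CLIP -7 3): clip(0,-7,3)=0, clip(0,-7,3)=0, clip(4,-7,3)=3, clip(6,-7,3)=3 -> [0, 0, 3, 3] (max |s|=3)
Stage 6 (DIFF): s[0]=0, 0-0=0, 3-0=3, 3-3=0 -> [0, 0, 3, 0] (max |s|=3)
Overall max amplitude: 8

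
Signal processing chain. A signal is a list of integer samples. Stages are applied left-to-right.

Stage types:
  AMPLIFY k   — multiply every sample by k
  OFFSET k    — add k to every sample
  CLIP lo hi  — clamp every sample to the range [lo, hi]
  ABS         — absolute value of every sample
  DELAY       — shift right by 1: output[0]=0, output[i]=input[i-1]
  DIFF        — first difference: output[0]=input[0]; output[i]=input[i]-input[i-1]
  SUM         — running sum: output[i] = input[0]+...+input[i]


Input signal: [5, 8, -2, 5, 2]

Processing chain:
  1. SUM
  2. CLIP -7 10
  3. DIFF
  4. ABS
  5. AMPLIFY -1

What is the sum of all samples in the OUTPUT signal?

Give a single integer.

Answer: -10

Derivation:
Input: [5, 8, -2, 5, 2]
Stage 1 (SUM): sum[0..0]=5, sum[0..1]=13, sum[0..2]=11, sum[0..3]=16, sum[0..4]=18 -> [5, 13, 11, 16, 18]
Stage 2 (CLIP -7 10): clip(5,-7,10)=5, clip(13,-7,10)=10, clip(11,-7,10)=10, clip(16,-7,10)=10, clip(18,-7,10)=10 -> [5, 10, 10, 10, 10]
Stage 3 (DIFF): s[0]=5, 10-5=5, 10-10=0, 10-10=0, 10-10=0 -> [5, 5, 0, 0, 0]
Stage 4 (ABS): |5|=5, |5|=5, |0|=0, |0|=0, |0|=0 -> [5, 5, 0, 0, 0]
Stage 5 (AMPLIFY -1): 5*-1=-5, 5*-1=-5, 0*-1=0, 0*-1=0, 0*-1=0 -> [-5, -5, 0, 0, 0]
Output sum: -10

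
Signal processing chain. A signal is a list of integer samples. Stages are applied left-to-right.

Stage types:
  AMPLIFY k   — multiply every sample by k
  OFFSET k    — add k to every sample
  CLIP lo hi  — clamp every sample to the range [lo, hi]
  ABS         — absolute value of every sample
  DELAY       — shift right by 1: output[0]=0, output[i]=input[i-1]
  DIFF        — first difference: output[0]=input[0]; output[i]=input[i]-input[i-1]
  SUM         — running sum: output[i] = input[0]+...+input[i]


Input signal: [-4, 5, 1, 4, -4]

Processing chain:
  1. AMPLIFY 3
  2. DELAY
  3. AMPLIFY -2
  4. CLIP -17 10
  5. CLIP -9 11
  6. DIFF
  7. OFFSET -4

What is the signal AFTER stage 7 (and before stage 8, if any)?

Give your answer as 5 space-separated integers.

Input: [-4, 5, 1, 4, -4]
Stage 1 (AMPLIFY 3): -4*3=-12, 5*3=15, 1*3=3, 4*3=12, -4*3=-12 -> [-12, 15, 3, 12, -12]
Stage 2 (DELAY): [0, -12, 15, 3, 12] = [0, -12, 15, 3, 12] -> [0, -12, 15, 3, 12]
Stage 3 (AMPLIFY -2): 0*-2=0, -12*-2=24, 15*-2=-30, 3*-2=-6, 12*-2=-24 -> [0, 24, -30, -6, -24]
Stage 4 (CLIP -17 10): clip(0,-17,10)=0, clip(24,-17,10)=10, clip(-30,-17,10)=-17, clip(-6,-17,10)=-6, clip(-24,-17,10)=-17 -> [0, 10, -17, -6, -17]
Stage 5 (CLIP -9 11): clip(0,-9,11)=0, clip(10,-9,11)=10, clip(-17,-9,11)=-9, clip(-6,-9,11)=-6, clip(-17,-9,11)=-9 -> [0, 10, -9, -6, -9]
Stage 6 (DIFF): s[0]=0, 10-0=10, -9-10=-19, -6--9=3, -9--6=-3 -> [0, 10, -19, 3, -3]
Stage 7 (OFFSET -4): 0+-4=-4, 10+-4=6, -19+-4=-23, 3+-4=-1, -3+-4=-7 -> [-4, 6, -23, -1, -7]

Answer: -4 6 -23 -1 -7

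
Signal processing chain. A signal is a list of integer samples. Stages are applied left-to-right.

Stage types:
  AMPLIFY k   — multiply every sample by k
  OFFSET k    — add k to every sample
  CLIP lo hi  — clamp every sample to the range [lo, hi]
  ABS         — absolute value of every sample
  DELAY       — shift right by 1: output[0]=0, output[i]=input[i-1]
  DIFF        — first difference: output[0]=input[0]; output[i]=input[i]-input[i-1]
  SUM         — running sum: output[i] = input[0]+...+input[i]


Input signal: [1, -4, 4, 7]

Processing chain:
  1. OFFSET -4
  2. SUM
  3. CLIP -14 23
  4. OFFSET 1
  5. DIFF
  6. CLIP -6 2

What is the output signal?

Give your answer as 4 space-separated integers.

Input: [1, -4, 4, 7]
Stage 1 (OFFSET -4): 1+-4=-3, -4+-4=-8, 4+-4=0, 7+-4=3 -> [-3, -8, 0, 3]
Stage 2 (SUM): sum[0..0]=-3, sum[0..1]=-11, sum[0..2]=-11, sum[0..3]=-8 -> [-3, -11, -11, -8]
Stage 3 (CLIP -14 23): clip(-3,-14,23)=-3, clip(-11,-14,23)=-11, clip(-11,-14,23)=-11, clip(-8,-14,23)=-8 -> [-3, -11, -11, -8]
Stage 4 (OFFSET 1): -3+1=-2, -11+1=-10, -11+1=-10, -8+1=-7 -> [-2, -10, -10, -7]
Stage 5 (DIFF): s[0]=-2, -10--2=-8, -10--10=0, -7--10=3 -> [-2, -8, 0, 3]
Stage 6 (CLIP -6 2): clip(-2,-6,2)=-2, clip(-8,-6,2)=-6, clip(0,-6,2)=0, clip(3,-6,2)=2 -> [-2, -6, 0, 2]

Answer: -2 -6 0 2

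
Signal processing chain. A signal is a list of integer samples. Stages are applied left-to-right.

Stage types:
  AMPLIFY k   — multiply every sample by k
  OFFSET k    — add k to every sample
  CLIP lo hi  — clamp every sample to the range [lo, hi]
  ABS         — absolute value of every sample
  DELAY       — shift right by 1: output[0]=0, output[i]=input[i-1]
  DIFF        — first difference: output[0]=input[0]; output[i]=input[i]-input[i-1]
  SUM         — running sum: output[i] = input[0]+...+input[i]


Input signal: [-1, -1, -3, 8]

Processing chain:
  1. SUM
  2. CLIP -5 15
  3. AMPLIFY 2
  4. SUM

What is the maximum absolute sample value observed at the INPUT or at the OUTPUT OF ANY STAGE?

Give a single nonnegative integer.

Input: [-1, -1, -3, 8] (max |s|=8)
Stage 1 (SUM): sum[0..0]=-1, sum[0..1]=-2, sum[0..2]=-5, sum[0..3]=3 -> [-1, -2, -5, 3] (max |s|=5)
Stage 2 (CLIP -5 15): clip(-1,-5,15)=-1, clip(-2,-5,15)=-2, clip(-5,-5,15)=-5, clip(3,-5,15)=3 -> [-1, -2, -5, 3] (max |s|=5)
Stage 3 (AMPLIFY 2): -1*2=-2, -2*2=-4, -5*2=-10, 3*2=6 -> [-2, -4, -10, 6] (max |s|=10)
Stage 4 (SUM): sum[0..0]=-2, sum[0..1]=-6, sum[0..2]=-16, sum[0..3]=-10 -> [-2, -6, -16, -10] (max |s|=16)
Overall max amplitude: 16

Answer: 16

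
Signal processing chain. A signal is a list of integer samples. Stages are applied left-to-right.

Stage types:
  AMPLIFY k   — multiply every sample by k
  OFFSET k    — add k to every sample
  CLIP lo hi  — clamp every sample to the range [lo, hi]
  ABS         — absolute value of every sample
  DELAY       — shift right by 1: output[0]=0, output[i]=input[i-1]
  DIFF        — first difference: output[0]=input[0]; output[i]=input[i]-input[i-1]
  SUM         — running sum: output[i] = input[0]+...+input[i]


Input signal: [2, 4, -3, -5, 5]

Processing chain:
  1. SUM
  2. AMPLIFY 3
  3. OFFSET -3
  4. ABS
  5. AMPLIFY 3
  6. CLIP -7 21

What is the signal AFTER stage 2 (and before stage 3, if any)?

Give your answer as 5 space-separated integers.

Input: [2, 4, -3, -5, 5]
Stage 1 (SUM): sum[0..0]=2, sum[0..1]=6, sum[0..2]=3, sum[0..3]=-2, sum[0..4]=3 -> [2, 6, 3, -2, 3]
Stage 2 (AMPLIFY 3): 2*3=6, 6*3=18, 3*3=9, -2*3=-6, 3*3=9 -> [6, 18, 9, -6, 9]

Answer: 6 18 9 -6 9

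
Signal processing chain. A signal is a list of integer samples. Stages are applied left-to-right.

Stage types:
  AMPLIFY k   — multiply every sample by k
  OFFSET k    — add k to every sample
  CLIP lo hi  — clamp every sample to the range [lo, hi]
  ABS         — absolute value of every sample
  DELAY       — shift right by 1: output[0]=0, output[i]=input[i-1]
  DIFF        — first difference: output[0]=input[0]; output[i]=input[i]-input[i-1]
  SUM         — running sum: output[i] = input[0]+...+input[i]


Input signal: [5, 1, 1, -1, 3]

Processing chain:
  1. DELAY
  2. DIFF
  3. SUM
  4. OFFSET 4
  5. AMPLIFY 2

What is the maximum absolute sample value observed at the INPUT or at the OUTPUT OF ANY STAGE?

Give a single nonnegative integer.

Input: [5, 1, 1, -1, 3] (max |s|=5)
Stage 1 (DELAY): [0, 5, 1, 1, -1] = [0, 5, 1, 1, -1] -> [0, 5, 1, 1, -1] (max |s|=5)
Stage 2 (DIFF): s[0]=0, 5-0=5, 1-5=-4, 1-1=0, -1-1=-2 -> [0, 5, -4, 0, -2] (max |s|=5)
Stage 3 (SUM): sum[0..0]=0, sum[0..1]=5, sum[0..2]=1, sum[0..3]=1, sum[0..4]=-1 -> [0, 5, 1, 1, -1] (max |s|=5)
Stage 4 (OFFSET 4): 0+4=4, 5+4=9, 1+4=5, 1+4=5, -1+4=3 -> [4, 9, 5, 5, 3] (max |s|=9)
Stage 5 (AMPLIFY 2): 4*2=8, 9*2=18, 5*2=10, 5*2=10, 3*2=6 -> [8, 18, 10, 10, 6] (max |s|=18)
Overall max amplitude: 18

Answer: 18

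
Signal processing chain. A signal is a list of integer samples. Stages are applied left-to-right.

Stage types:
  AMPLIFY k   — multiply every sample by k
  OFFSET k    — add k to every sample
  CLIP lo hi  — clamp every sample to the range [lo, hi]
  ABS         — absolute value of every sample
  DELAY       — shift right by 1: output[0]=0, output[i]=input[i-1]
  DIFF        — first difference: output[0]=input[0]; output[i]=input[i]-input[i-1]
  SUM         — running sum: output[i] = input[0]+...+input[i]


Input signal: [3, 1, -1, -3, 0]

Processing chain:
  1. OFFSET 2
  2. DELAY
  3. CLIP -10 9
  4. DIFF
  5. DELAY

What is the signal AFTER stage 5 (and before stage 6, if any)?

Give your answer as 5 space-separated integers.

Answer: 0 0 5 -2 -2

Derivation:
Input: [3, 1, -1, -3, 0]
Stage 1 (OFFSET 2): 3+2=5, 1+2=3, -1+2=1, -3+2=-1, 0+2=2 -> [5, 3, 1, -1, 2]
Stage 2 (DELAY): [0, 5, 3, 1, -1] = [0, 5, 3, 1, -1] -> [0, 5, 3, 1, -1]
Stage 3 (CLIP -10 9): clip(0,-10,9)=0, clip(5,-10,9)=5, clip(3,-10,9)=3, clip(1,-10,9)=1, clip(-1,-10,9)=-1 -> [0, 5, 3, 1, -1]
Stage 4 (DIFF): s[0]=0, 5-0=5, 3-5=-2, 1-3=-2, -1-1=-2 -> [0, 5, -2, -2, -2]
Stage 5 (DELAY): [0, 0, 5, -2, -2] = [0, 0, 5, -2, -2] -> [0, 0, 5, -2, -2]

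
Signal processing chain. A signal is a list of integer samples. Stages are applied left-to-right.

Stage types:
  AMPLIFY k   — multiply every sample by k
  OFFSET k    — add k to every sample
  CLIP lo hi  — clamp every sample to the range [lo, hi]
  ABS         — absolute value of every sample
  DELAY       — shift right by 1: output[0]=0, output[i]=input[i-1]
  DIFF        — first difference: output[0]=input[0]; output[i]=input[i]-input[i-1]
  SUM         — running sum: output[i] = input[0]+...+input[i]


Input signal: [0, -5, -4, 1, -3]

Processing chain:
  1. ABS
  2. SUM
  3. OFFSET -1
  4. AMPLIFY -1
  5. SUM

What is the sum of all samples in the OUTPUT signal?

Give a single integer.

Answer: -65

Derivation:
Input: [0, -5, -4, 1, -3]
Stage 1 (ABS): |0|=0, |-5|=5, |-4|=4, |1|=1, |-3|=3 -> [0, 5, 4, 1, 3]
Stage 2 (SUM): sum[0..0]=0, sum[0..1]=5, sum[0..2]=9, sum[0..3]=10, sum[0..4]=13 -> [0, 5, 9, 10, 13]
Stage 3 (OFFSET -1): 0+-1=-1, 5+-1=4, 9+-1=8, 10+-1=9, 13+-1=12 -> [-1, 4, 8, 9, 12]
Stage 4 (AMPLIFY -1): -1*-1=1, 4*-1=-4, 8*-1=-8, 9*-1=-9, 12*-1=-12 -> [1, -4, -8, -9, -12]
Stage 5 (SUM): sum[0..0]=1, sum[0..1]=-3, sum[0..2]=-11, sum[0..3]=-20, sum[0..4]=-32 -> [1, -3, -11, -20, -32]
Output sum: -65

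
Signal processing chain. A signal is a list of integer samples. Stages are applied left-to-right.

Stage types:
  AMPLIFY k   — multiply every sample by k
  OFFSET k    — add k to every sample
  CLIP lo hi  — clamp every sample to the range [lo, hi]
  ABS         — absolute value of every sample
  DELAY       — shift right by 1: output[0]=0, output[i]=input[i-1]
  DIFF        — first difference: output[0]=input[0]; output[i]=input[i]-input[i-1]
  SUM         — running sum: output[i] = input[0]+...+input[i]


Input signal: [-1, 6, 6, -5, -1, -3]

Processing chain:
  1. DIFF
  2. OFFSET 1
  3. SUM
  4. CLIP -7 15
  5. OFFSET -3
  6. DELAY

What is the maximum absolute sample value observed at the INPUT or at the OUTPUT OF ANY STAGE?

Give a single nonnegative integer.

Input: [-1, 6, 6, -5, -1, -3] (max |s|=6)
Stage 1 (DIFF): s[0]=-1, 6--1=7, 6-6=0, -5-6=-11, -1--5=4, -3--1=-2 -> [-1, 7, 0, -11, 4, -2] (max |s|=11)
Stage 2 (OFFSET 1): -1+1=0, 7+1=8, 0+1=1, -11+1=-10, 4+1=5, -2+1=-1 -> [0, 8, 1, -10, 5, -1] (max |s|=10)
Stage 3 (SUM): sum[0..0]=0, sum[0..1]=8, sum[0..2]=9, sum[0..3]=-1, sum[0..4]=4, sum[0..5]=3 -> [0, 8, 9, -1, 4, 3] (max |s|=9)
Stage 4 (CLIP -7 15): clip(0,-7,15)=0, clip(8,-7,15)=8, clip(9,-7,15)=9, clip(-1,-7,15)=-1, clip(4,-7,15)=4, clip(3,-7,15)=3 -> [0, 8, 9, -1, 4, 3] (max |s|=9)
Stage 5 (OFFSET -3): 0+-3=-3, 8+-3=5, 9+-3=6, -1+-3=-4, 4+-3=1, 3+-3=0 -> [-3, 5, 6, -4, 1, 0] (max |s|=6)
Stage 6 (DELAY): [0, -3, 5, 6, -4, 1] = [0, -3, 5, 6, -4, 1] -> [0, -3, 5, 6, -4, 1] (max |s|=6)
Overall max amplitude: 11

Answer: 11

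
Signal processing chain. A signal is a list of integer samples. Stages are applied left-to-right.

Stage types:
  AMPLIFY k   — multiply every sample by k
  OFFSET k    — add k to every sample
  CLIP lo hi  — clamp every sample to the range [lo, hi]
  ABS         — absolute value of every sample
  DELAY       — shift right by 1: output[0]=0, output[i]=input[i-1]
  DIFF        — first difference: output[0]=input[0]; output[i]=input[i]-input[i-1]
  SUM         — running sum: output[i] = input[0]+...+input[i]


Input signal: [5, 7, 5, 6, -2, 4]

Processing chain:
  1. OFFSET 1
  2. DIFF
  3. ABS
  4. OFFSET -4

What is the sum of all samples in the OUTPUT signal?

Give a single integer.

Answer: 1

Derivation:
Input: [5, 7, 5, 6, -2, 4]
Stage 1 (OFFSET 1): 5+1=6, 7+1=8, 5+1=6, 6+1=7, -2+1=-1, 4+1=5 -> [6, 8, 6, 7, -1, 5]
Stage 2 (DIFF): s[0]=6, 8-6=2, 6-8=-2, 7-6=1, -1-7=-8, 5--1=6 -> [6, 2, -2, 1, -8, 6]
Stage 3 (ABS): |6|=6, |2|=2, |-2|=2, |1|=1, |-8|=8, |6|=6 -> [6, 2, 2, 1, 8, 6]
Stage 4 (OFFSET -4): 6+-4=2, 2+-4=-2, 2+-4=-2, 1+-4=-3, 8+-4=4, 6+-4=2 -> [2, -2, -2, -3, 4, 2]
Output sum: 1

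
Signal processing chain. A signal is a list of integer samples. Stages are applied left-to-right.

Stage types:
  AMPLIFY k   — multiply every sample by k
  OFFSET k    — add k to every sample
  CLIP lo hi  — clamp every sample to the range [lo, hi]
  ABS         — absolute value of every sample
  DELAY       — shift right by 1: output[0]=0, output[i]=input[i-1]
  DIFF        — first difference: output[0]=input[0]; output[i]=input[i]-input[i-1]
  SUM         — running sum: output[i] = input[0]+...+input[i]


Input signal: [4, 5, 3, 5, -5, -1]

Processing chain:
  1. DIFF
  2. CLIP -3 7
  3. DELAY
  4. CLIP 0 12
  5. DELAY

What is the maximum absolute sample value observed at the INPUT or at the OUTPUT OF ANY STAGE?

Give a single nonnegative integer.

Input: [4, 5, 3, 5, -5, -1] (max |s|=5)
Stage 1 (DIFF): s[0]=4, 5-4=1, 3-5=-2, 5-3=2, -5-5=-10, -1--5=4 -> [4, 1, -2, 2, -10, 4] (max |s|=10)
Stage 2 (CLIP -3 7): clip(4,-3,7)=4, clip(1,-3,7)=1, clip(-2,-3,7)=-2, clip(2,-3,7)=2, clip(-10,-3,7)=-3, clip(4,-3,7)=4 -> [4, 1, -2, 2, -3, 4] (max |s|=4)
Stage 3 (DELAY): [0, 4, 1, -2, 2, -3] = [0, 4, 1, -2, 2, -3] -> [0, 4, 1, -2, 2, -3] (max |s|=4)
Stage 4 (CLIP 0 12): clip(0,0,12)=0, clip(4,0,12)=4, clip(1,0,12)=1, clip(-2,0,12)=0, clip(2,0,12)=2, clip(-3,0,12)=0 -> [0, 4, 1, 0, 2, 0] (max |s|=4)
Stage 5 (DELAY): [0, 0, 4, 1, 0, 2] = [0, 0, 4, 1, 0, 2] -> [0, 0, 4, 1, 0, 2] (max |s|=4)
Overall max amplitude: 10

Answer: 10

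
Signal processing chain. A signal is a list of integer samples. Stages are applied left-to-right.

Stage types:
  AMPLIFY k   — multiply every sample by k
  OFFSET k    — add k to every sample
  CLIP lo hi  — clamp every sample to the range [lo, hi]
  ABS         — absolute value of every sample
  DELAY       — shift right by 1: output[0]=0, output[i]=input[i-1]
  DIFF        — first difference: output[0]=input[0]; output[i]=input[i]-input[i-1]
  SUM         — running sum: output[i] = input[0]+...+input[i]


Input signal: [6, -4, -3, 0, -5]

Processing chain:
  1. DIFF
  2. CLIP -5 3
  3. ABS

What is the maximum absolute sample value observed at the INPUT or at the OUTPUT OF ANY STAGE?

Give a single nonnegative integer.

Input: [6, -4, -3, 0, -5] (max |s|=6)
Stage 1 (DIFF): s[0]=6, -4-6=-10, -3--4=1, 0--3=3, -5-0=-5 -> [6, -10, 1, 3, -5] (max |s|=10)
Stage 2 (CLIP -5 3): clip(6,-5,3)=3, clip(-10,-5,3)=-5, clip(1,-5,3)=1, clip(3,-5,3)=3, clip(-5,-5,3)=-5 -> [3, -5, 1, 3, -5] (max |s|=5)
Stage 3 (ABS): |3|=3, |-5|=5, |1|=1, |3|=3, |-5|=5 -> [3, 5, 1, 3, 5] (max |s|=5)
Overall max amplitude: 10

Answer: 10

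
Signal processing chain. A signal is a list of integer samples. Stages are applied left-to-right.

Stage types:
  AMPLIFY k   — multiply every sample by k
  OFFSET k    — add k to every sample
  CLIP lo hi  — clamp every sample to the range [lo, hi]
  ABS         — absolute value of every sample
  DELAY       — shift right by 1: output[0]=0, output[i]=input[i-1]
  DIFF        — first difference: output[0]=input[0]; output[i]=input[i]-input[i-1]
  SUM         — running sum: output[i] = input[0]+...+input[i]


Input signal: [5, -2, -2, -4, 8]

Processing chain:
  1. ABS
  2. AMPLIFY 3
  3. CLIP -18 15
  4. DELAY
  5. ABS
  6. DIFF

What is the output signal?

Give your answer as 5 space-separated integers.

Input: [5, -2, -2, -4, 8]
Stage 1 (ABS): |5|=5, |-2|=2, |-2|=2, |-4|=4, |8|=8 -> [5, 2, 2, 4, 8]
Stage 2 (AMPLIFY 3): 5*3=15, 2*3=6, 2*3=6, 4*3=12, 8*3=24 -> [15, 6, 6, 12, 24]
Stage 3 (CLIP -18 15): clip(15,-18,15)=15, clip(6,-18,15)=6, clip(6,-18,15)=6, clip(12,-18,15)=12, clip(24,-18,15)=15 -> [15, 6, 6, 12, 15]
Stage 4 (DELAY): [0, 15, 6, 6, 12] = [0, 15, 6, 6, 12] -> [0, 15, 6, 6, 12]
Stage 5 (ABS): |0|=0, |15|=15, |6|=6, |6|=6, |12|=12 -> [0, 15, 6, 6, 12]
Stage 6 (DIFF): s[0]=0, 15-0=15, 6-15=-9, 6-6=0, 12-6=6 -> [0, 15, -9, 0, 6]

Answer: 0 15 -9 0 6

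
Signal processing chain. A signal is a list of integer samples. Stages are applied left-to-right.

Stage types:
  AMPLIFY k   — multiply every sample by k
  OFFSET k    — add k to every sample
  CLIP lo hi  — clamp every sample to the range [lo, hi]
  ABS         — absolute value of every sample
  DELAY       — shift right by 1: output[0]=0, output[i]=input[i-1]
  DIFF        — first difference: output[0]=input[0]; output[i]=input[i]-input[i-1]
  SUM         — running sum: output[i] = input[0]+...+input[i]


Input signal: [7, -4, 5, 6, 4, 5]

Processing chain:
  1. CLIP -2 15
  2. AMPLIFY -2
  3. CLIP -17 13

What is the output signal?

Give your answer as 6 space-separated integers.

Input: [7, -4, 5, 6, 4, 5]
Stage 1 (CLIP -2 15): clip(7,-2,15)=7, clip(-4,-2,15)=-2, clip(5,-2,15)=5, clip(6,-2,15)=6, clip(4,-2,15)=4, clip(5,-2,15)=5 -> [7, -2, 5, 6, 4, 5]
Stage 2 (AMPLIFY -2): 7*-2=-14, -2*-2=4, 5*-2=-10, 6*-2=-12, 4*-2=-8, 5*-2=-10 -> [-14, 4, -10, -12, -8, -10]
Stage 3 (CLIP -17 13): clip(-14,-17,13)=-14, clip(4,-17,13)=4, clip(-10,-17,13)=-10, clip(-12,-17,13)=-12, clip(-8,-17,13)=-8, clip(-10,-17,13)=-10 -> [-14, 4, -10, -12, -8, -10]

Answer: -14 4 -10 -12 -8 -10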